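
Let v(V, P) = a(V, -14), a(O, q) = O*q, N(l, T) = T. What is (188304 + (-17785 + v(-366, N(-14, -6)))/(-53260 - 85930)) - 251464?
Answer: -8791227739/139190 ≈ -63160.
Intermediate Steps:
v(V, P) = -14*V (v(V, P) = V*(-14) = -14*V)
(188304 + (-17785 + v(-366, N(-14, -6)))/(-53260 - 85930)) - 251464 = (188304 + (-17785 - 14*(-366))/(-53260 - 85930)) - 251464 = (188304 + (-17785 + 5124)/(-139190)) - 251464 = (188304 - 12661*(-1/139190)) - 251464 = (188304 + 12661/139190) - 251464 = 26210046421/139190 - 251464 = -8791227739/139190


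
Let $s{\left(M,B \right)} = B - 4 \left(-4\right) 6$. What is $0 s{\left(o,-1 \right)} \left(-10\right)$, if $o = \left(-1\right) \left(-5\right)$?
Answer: $0$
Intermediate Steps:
$o = 5$
$s{\left(M,B \right)} = 96 + B$ ($s{\left(M,B \right)} = B - \left(-16\right) 6 = B - -96 = B + 96 = 96 + B$)
$0 s{\left(o,-1 \right)} \left(-10\right) = 0 \left(96 - 1\right) \left(-10\right) = 0 \cdot 95 \left(-10\right) = 0 \left(-10\right) = 0$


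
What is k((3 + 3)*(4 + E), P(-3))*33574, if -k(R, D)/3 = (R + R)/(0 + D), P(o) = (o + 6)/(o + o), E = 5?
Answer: 21755952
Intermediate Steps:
P(o) = (6 + o)/(2*o) (P(o) = (6 + o)/((2*o)) = (6 + o)*(1/(2*o)) = (6 + o)/(2*o))
k(R, D) = -6*R/D (k(R, D) = -3*(R + R)/(0 + D) = -3*2*R/D = -6*R/D)
k((3 + 3)*(4 + E), P(-3))*33574 = -6*(3 + 3)*(4 + 5)/((1/2)*(6 - 3)/(-3))*33574 = -6*6*9/((1/2)*(-1/3)*3)*33574 = -6*54/(-1/2)*33574 = -6*54*(-2)*33574 = 648*33574 = 21755952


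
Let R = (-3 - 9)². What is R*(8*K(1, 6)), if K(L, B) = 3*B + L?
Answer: 21888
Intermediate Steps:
K(L, B) = L + 3*B
R = 144 (R = (-12)² = 144)
R*(8*K(1, 6)) = 144*(8*(1 + 3*6)) = 144*(8*(1 + 18)) = 144*(8*19) = 144*152 = 21888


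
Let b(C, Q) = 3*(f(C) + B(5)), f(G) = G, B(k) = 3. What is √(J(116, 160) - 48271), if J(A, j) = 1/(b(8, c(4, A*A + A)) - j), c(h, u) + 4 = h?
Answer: I*√778563086/127 ≈ 219.71*I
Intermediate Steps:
c(h, u) = -4 + h
b(C, Q) = 9 + 3*C (b(C, Q) = 3*(C + 3) = 3*(3 + C) = 9 + 3*C)
J(A, j) = 1/(33 - j) (J(A, j) = 1/((9 + 3*8) - j) = 1/((9 + 24) - j) = 1/(33 - j))
√(J(116, 160) - 48271) = √(-1/(-33 + 160) - 48271) = √(-1/127 - 48271) = √(-6130418/127) = I*√778563086/127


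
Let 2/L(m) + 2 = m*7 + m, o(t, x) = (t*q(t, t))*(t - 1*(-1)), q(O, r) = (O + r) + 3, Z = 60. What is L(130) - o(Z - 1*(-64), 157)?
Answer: -2019169499/519 ≈ -3.8905e+6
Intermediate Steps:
q(O, r) = 3 + O + r
o(t, x) = t*(1 + t)*(3 + 2*t) (o(t, x) = (t*(3 + t + t))*(t - 1*(-1)) = (t*(3 + 2*t))*(t + 1) = (t*(3 + 2*t))*(1 + t) = t*(1 + t)*(3 + 2*t))
L(m) = 2/(-2 + 8*m) (L(m) = 2/(-2 + (m*7 + m)) = 2/(-2 + (7*m + m)) = 2/(-2 + 8*m))
L(130) - o(Z - 1*(-64), 157) = 1/(-1 + 4*130) - (60 - 1*(-64))*(1 + (60 - 1*(-64)))*(3 + 2*(60 - 1*(-64))) = 1/(-1 + 520) - (60 + 64)*(1 + (60 + 64))*(3 + 2*(60 + 64)) = 1/519 - 124*(1 + 124)*(3 + 2*124) = 1/519 - 124*125*(3 + 248) = 1/519 - 124*125*251 = 1/519 - 1*3890500 = 1/519 - 3890500 = -2019169499/519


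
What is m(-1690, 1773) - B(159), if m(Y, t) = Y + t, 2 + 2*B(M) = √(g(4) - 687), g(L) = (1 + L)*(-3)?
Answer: 84 - 3*I*√78/2 ≈ 84.0 - 13.248*I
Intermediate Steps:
g(L) = -3 - 3*L
B(M) = -1 + 3*I*√78/2 (B(M) = -1 + √((-3 - 3*4) - 687)/2 = -1 + √((-3 - 12) - 687)/2 = -1 + √(-15 - 687)/2 = -1 + √(-702)/2 = -1 + (3*I*√78)/2 = -1 + 3*I*√78/2)
m(-1690, 1773) - B(159) = (-1690 + 1773) - (-1 + 3*I*√78/2) = 83 + (1 - 3*I*√78/2) = 84 - 3*I*√78/2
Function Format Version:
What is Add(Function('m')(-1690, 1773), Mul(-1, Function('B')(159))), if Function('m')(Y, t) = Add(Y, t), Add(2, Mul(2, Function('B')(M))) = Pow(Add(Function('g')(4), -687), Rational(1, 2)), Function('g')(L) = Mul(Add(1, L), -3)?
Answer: Add(84, Mul(Rational(-3, 2), I, Pow(78, Rational(1, 2)))) ≈ Add(84.000, Mul(-13.248, I))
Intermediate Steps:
Function('g')(L) = Add(-3, Mul(-3, L))
Function('B')(M) = Add(-1, Mul(Rational(3, 2), I, Pow(78, Rational(1, 2)))) (Function('B')(M) = Add(-1, Mul(Rational(1, 2), Pow(Add(Add(-3, Mul(-3, 4)), -687), Rational(1, 2)))) = Add(-1, Mul(Rational(1, 2), Pow(Add(Add(-3, -12), -687), Rational(1, 2)))) = Add(-1, Mul(Rational(1, 2), Pow(Add(-15, -687), Rational(1, 2)))) = Add(-1, Mul(Rational(1, 2), Pow(-702, Rational(1, 2)))) = Add(-1, Mul(Rational(1, 2), Mul(3, I, Pow(78, Rational(1, 2))))) = Add(-1, Mul(Rational(3, 2), I, Pow(78, Rational(1, 2)))))
Add(Function('m')(-1690, 1773), Mul(-1, Function('B')(159))) = Add(Add(-1690, 1773), Mul(-1, Add(-1, Mul(Rational(3, 2), I, Pow(78, Rational(1, 2)))))) = Add(83, Add(1, Mul(Rational(-3, 2), I, Pow(78, Rational(1, 2))))) = Add(84, Mul(Rational(-3, 2), I, Pow(78, Rational(1, 2))))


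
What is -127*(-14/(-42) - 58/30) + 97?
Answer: 1501/5 ≈ 300.20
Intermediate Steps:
-127*(-14/(-42) - 58/30) + 97 = -127*(-14*(-1/42) - 58*1/30) + 97 = -127*(⅓ - 29/15) + 97 = -127*(-8/5) + 97 = 1016/5 + 97 = 1501/5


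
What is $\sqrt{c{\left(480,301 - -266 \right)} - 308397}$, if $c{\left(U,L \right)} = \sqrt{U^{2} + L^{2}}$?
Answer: $\sqrt{-308397 + 3 \sqrt{61321}} \approx 554.67 i$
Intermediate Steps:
$c{\left(U,L \right)} = \sqrt{L^{2} + U^{2}}$
$\sqrt{c{\left(480,301 - -266 \right)} - 308397} = \sqrt{\sqrt{\left(301 - -266\right)^{2} + 480^{2}} - 308397} = \sqrt{\sqrt{\left(301 + 266\right)^{2} + 230400} - 308397} = \sqrt{\sqrt{567^{2} + 230400} - 308397} = \sqrt{\sqrt{321489 + 230400} - 308397} = \sqrt{\sqrt{551889} - 308397} = \sqrt{3 \sqrt{61321} - 308397} = \sqrt{-308397 + 3 \sqrt{61321}}$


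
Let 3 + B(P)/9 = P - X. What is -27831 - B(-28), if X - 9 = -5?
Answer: -27516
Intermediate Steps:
X = 4 (X = 9 - 5 = 4)
B(P) = -63 + 9*P (B(P) = -27 + 9*(P - 1*4) = -27 + 9*(P - 4) = -27 + 9*(-4 + P) = -27 + (-36 + 9*P) = -63 + 9*P)
-27831 - B(-28) = -27831 - (-63 + 9*(-28)) = -27831 - (-63 - 252) = -27831 - 1*(-315) = -27831 + 315 = -27516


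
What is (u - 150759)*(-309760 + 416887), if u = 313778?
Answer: 17463736413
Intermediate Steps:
(u - 150759)*(-309760 + 416887) = (313778 - 150759)*(-309760 + 416887) = 163019*107127 = 17463736413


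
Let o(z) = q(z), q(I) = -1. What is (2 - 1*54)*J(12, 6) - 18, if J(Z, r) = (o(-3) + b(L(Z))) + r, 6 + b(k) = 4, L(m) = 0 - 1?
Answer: -174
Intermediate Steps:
L(m) = -1
o(z) = -1
b(k) = -2 (b(k) = -6 + 4 = -2)
J(Z, r) = -3 + r (J(Z, r) = (-1 - 2) + r = -3 + r)
(2 - 1*54)*J(12, 6) - 18 = (2 - 1*54)*(-3 + 6) - 18 = (2 - 54)*3 - 18 = -52*3 - 18 = -156 - 18 = -174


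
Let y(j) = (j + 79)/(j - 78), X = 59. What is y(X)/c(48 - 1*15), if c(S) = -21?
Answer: 46/133 ≈ 0.34586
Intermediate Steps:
y(j) = (79 + j)/(-78 + j)
y(X)/c(48 - 1*15) = ((79 + 59)/(-78 + 59))/(-21) = (138/(-19))*(-1/21) = -1/19*138*(-1/21) = -138/19*(-1/21) = 46/133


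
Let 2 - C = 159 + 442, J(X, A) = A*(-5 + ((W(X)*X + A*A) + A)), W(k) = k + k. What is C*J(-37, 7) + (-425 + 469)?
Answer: -11694233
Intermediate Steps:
W(k) = 2*k
J(X, A) = A*(-5 + A + A² + 2*X²) (J(X, A) = A*(-5 + (((2*X)*X + A*A) + A)) = A*(-5 + ((2*X² + A²) + A)) = A*(-5 + ((A² + 2*X²) + A)) = A*(-5 + (A + A² + 2*X²)) = A*(-5 + A + A² + 2*X²))
C = -599 (C = 2 - (159 + 442) = 2 - 1*601 = 2 - 601 = -599)
C*J(-37, 7) + (-425 + 469) = -4193*(-5 + 7 + 7² + 2*(-37)²) + (-425 + 469) = -4193*(-5 + 7 + 49 + 2*1369) + 44 = -4193*(-5 + 7 + 49 + 2738) + 44 = -4193*2789 + 44 = -599*19523 + 44 = -11694277 + 44 = -11694233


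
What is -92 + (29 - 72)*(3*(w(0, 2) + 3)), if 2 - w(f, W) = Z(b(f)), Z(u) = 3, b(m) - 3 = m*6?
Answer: -350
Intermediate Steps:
b(m) = 3 + 6*m (b(m) = 3 + m*6 = 3 + 6*m)
w(f, W) = -1 (w(f, W) = 2 - 1*3 = 2 - 3 = -1)
-92 + (29 - 72)*(3*(w(0, 2) + 3)) = -92 + (29 - 72)*(3*(-1 + 3)) = -92 - 129*2 = -92 - 43*6 = -92 - 258 = -350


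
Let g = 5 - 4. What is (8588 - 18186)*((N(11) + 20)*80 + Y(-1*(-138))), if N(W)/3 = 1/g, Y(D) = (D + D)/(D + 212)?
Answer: -3091880524/175 ≈ -1.7668e+7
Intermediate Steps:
Y(D) = 2*D/(212 + D) (Y(D) = (2*D)/(212 + D) = 2*D/(212 + D))
g = 1
N(W) = 3 (N(W) = 3/1 = 3*1 = 3)
(8588 - 18186)*((N(11) + 20)*80 + Y(-1*(-138))) = (8588 - 18186)*((3 + 20)*80 + 2*(-1*(-138))/(212 - 1*(-138))) = -9598*(23*80 + 2*138/(212 + 138)) = -9598*(1840 + 2*138/350) = -9598*(1840 + 2*138*(1/350)) = -9598*(1840 + 138/175) = -9598*322138/175 = -3091880524/175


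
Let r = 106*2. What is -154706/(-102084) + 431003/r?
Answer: 11007826981/5410452 ≈ 2034.5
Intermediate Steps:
r = 212
-154706/(-102084) + 431003/r = -154706/(-102084) + 431003/212 = -154706*(-1/102084) + 431003*(1/212) = 77353/51042 + 431003/212 = 11007826981/5410452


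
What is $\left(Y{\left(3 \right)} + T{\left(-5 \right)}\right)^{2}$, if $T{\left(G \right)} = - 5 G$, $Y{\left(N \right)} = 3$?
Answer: $784$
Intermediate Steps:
$\left(Y{\left(3 \right)} + T{\left(-5 \right)}\right)^{2} = \left(3 - -25\right)^{2} = \left(3 + 25\right)^{2} = 28^{2} = 784$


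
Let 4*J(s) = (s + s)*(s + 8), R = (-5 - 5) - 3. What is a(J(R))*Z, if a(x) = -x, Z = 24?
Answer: -780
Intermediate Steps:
R = -13 (R = -10 - 3 = -13)
J(s) = s*(8 + s)/2 (J(s) = ((s + s)*(s + 8))/4 = ((2*s)*(8 + s))/4 = (2*s*(8 + s))/4 = s*(8 + s)/2)
a(J(R))*Z = -(-13)*(8 - 13)/2*24 = -(-13)*(-5)/2*24 = -1*65/2*24 = -65/2*24 = -780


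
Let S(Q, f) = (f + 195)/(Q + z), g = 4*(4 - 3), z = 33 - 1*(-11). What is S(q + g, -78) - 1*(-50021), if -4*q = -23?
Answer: 10754983/215 ≈ 50023.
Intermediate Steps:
z = 44 (z = 33 + 11 = 44)
q = 23/4 (q = -1/4*(-23) = 23/4 ≈ 5.7500)
g = 4 (g = 4*1 = 4)
S(Q, f) = (195 + f)/(44 + Q) (S(Q, f) = (f + 195)/(Q + 44) = (195 + f)/(44 + Q))
S(q + g, -78) - 1*(-50021) = (195 - 78)/(44 + (23/4 + 4)) - 1*(-50021) = 117/(44 + 39/4) + 50021 = 117/(215/4) + 50021 = (4/215)*117 + 50021 = 468/215 + 50021 = 10754983/215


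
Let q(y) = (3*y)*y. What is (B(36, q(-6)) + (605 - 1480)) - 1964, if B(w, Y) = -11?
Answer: -2850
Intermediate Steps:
q(y) = 3*y**2
(B(36, q(-6)) + (605 - 1480)) - 1964 = (-11 + (605 - 1480)) - 1964 = (-11 - 875) - 1964 = -886 - 1964 = -2850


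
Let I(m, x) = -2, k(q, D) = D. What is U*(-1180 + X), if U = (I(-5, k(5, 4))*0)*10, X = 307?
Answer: 0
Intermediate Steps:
U = 0 (U = -2*0*10 = 0*10 = 0)
U*(-1180 + X) = 0*(-1180 + 307) = 0*(-873) = 0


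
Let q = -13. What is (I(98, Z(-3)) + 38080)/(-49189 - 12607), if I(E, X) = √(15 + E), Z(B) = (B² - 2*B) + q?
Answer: -1360/2207 - √113/61796 ≈ -0.61639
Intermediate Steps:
Z(B) = -13 + B² - 2*B (Z(B) = (B² - 2*B) - 13 = -13 + B² - 2*B)
(I(98, Z(-3)) + 38080)/(-49189 - 12607) = (√(15 + 98) + 38080)/(-49189 - 12607) = (√113 + 38080)/(-61796) = (38080 + √113)*(-1/61796) = -1360/2207 - √113/61796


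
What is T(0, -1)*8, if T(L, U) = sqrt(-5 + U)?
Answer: 8*I*sqrt(6) ≈ 19.596*I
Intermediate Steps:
T(0, -1)*8 = sqrt(-5 - 1)*8 = sqrt(-6)*8 = (I*sqrt(6))*8 = 8*I*sqrt(6)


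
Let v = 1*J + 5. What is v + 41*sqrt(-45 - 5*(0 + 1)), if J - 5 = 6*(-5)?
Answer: -20 + 205*I*sqrt(2) ≈ -20.0 + 289.91*I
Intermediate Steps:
J = -25 (J = 5 + 6*(-5) = 5 - 30 = -25)
v = -20 (v = 1*(-25) + 5 = -25 + 5 = -20)
v + 41*sqrt(-45 - 5*(0 + 1)) = -20 + 41*sqrt(-45 - 5*(0 + 1)) = -20 + 41*sqrt(-45 - 5*1) = -20 + 41*sqrt(-45 - 5) = -20 + 41*sqrt(-50) = -20 + 41*(5*I*sqrt(2)) = -20 + 205*I*sqrt(2)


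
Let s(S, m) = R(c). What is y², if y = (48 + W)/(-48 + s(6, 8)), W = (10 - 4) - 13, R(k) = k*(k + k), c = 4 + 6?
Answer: 1681/23104 ≈ 0.072758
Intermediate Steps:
c = 10
R(k) = 2*k² (R(k) = k*(2*k) = 2*k²)
s(S, m) = 200 (s(S, m) = 2*10² = 2*100 = 200)
W = -7 (W = 6 - 13 = -7)
y = 41/152 (y = (48 - 7)/(-48 + 200) = 41/152 ≈ 0.26974)
y² = (41/152)² = 1681/23104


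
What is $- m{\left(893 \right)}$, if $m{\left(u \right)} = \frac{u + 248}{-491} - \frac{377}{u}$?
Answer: $\frac{1204020}{438463} \approx 2.746$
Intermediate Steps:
$m{\left(u \right)} = - \frac{248}{491} - \frac{377}{u} - \frac{u}{491}$ ($m{\left(u \right)} = \left(248 + u\right) \left(- \frac{1}{491}\right) - \frac{377}{u} = \left(- \frac{248}{491} - \frac{u}{491}\right) - \frac{377}{u} = - \frac{248}{491} - \frac{377}{u} - \frac{u}{491}$)
$- m{\left(893 \right)} = - \frac{-185107 - 893 \left(248 + 893\right)}{491 \cdot 893} = - \frac{-185107 - 893 \cdot 1141}{491 \cdot 893} = - \frac{-185107 - 1018913}{491 \cdot 893} = - \frac{-1204020}{491 \cdot 893} = \left(-1\right) \left(- \frac{1204020}{438463}\right) = \frac{1204020}{438463}$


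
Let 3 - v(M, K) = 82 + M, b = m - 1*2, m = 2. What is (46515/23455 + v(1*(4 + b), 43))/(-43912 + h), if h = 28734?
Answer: 190025/35599999 ≈ 0.0053378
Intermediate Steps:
b = 0 (b = 2 - 1*2 = 2 - 2 = 0)
v(M, K) = -79 - M (v(M, K) = 3 - (82 + M) = 3 + (-82 - M) = -79 - M)
(46515/23455 + v(1*(4 + b), 43))/(-43912 + h) = (46515/23455 + (-79 - (4 + 0)))/(-43912 + 28734) = (46515*(1/23455) + (-79 - 4))/(-15178) = (9303/4691 + (-79 - 1*4))*(-1/15178) = (9303/4691 + (-79 - 4))*(-1/15178) = (9303/4691 - 83)*(-1/15178) = -380050/4691*(-1/15178) = 190025/35599999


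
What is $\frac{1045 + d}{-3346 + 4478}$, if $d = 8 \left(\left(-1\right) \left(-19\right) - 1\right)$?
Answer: $\frac{1189}{1132} \approx 1.0504$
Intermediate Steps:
$d = 144$ ($d = 8 \left(19 - 1\right) = 8 \cdot 18 = 144$)
$\frac{1045 + d}{-3346 + 4478} = \frac{1045 + 144}{-3346 + 4478} = \frac{1189}{1132}$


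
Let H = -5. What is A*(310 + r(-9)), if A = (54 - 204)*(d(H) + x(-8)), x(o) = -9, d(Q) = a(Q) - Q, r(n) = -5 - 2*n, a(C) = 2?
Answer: 96900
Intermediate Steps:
d(Q) = 2 - Q
A = 300 (A = (54 - 204)*((2 - 1*(-5)) - 9) = -150*((2 + 5) - 9) = -150*(7 - 9) = -150*(-2) = 300)
A*(310 + r(-9)) = 300*(310 + (-5 - 2*(-9))) = 300*(310 + (-5 + 18)) = 300*(310 + 13) = 300*323 = 96900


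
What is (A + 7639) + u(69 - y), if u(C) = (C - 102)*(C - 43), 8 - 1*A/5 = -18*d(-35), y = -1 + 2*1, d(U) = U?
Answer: 3679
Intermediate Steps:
y = 1 (y = -1 + 2 = 1)
A = -3110 (A = 40 - (-90)*(-35) = 40 - 5*630 = 40 - 3150 = -3110)
u(C) = (-102 + C)*(-43 + C)
(A + 7639) + u(69 - y) = (-3110 + 7639) + (4386 + (69 - 1*1)² - 145*(69 - 1*1)) = 4529 + (4386 + (69 - 1)² - 145*(69 - 1)) = 4529 + (4386 + 68² - 145*68) = 4529 + (4386 + 4624 - 9860) = 4529 - 850 = 3679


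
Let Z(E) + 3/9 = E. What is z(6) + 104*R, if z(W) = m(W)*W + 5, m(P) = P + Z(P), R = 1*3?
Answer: 387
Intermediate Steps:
Z(E) = -⅓ + E
R = 3
m(P) = -⅓ + 2*P (m(P) = P + (-⅓ + P) = -⅓ + 2*P)
z(W) = 5 + W*(-⅓ + 2*W) (z(W) = (-⅓ + 2*W)*W + 5 = W*(-⅓ + 2*W) + 5 = 5 + W*(-⅓ + 2*W))
z(6) + 104*R = (5 + (⅓)*6*(-1 + 6*6)) + 104*3 = (5 + (⅓)*6*(-1 + 36)) + 312 = (5 + (⅓)*6*35) + 312 = (5 + 70) + 312 = 75 + 312 = 387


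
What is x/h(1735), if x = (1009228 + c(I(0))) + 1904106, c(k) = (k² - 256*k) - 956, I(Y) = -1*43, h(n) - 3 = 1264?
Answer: 2925235/1267 ≈ 2308.8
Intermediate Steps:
h(n) = 1267 (h(n) = 3 + 1264 = 1267)
I(Y) = -43
c(k) = -956 + k² - 256*k
x = 2925235 (x = (1009228 + (-956 + (-43)² - 256*(-43))) + 1904106 = (1009228 + (-956 + 1849 + 11008)) + 1904106 = (1009228 + 11901) + 1904106 = 1021129 + 1904106 = 2925235)
x/h(1735) = 2925235/1267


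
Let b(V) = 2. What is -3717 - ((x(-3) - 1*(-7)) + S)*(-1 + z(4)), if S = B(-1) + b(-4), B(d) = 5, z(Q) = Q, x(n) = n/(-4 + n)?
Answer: -26322/7 ≈ -3760.3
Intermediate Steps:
S = 7 (S = 5 + 2 = 7)
-3717 - ((x(-3) - 1*(-7)) + S)*(-1 + z(4)) = -3717 - ((-3/(-4 - 3) - 1*(-7)) + 7)*(-1 + 4) = -3717 - ((-3/(-7) + 7) + 7)*3 = -3717 - ((-3*(-1/7) + 7) + 7)*3 = -3717 - ((3/7 + 7) + 7)*3 = -3717 - (52/7 + 7)*3 = -3717 - 101*3/7 = -3717 - 1*303/7 = -3717 - 303/7 = -26322/7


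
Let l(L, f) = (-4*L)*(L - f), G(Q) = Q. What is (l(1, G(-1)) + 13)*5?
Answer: 25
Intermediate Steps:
l(L, f) = -4*L*(L - f)
(l(1, G(-1)) + 13)*5 = (4*1*(-1 - 1*1) + 13)*5 = (4*1*(-1 - 1) + 13)*5 = (4*1*(-2) + 13)*5 = (-8 + 13)*5 = 5*5 = 25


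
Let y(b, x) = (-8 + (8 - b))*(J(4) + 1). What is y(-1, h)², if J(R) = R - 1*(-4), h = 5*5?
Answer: 81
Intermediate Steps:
h = 25
J(R) = 4 + R (J(R) = R + 4 = 4 + R)
y(b, x) = -9*b (y(b, x) = (-8 + (8 - b))*((4 + 4) + 1) = (-b)*(8 + 1) = -b*9 = -9*b)
y(-1, h)² = (-9*(-1))² = 9² = 81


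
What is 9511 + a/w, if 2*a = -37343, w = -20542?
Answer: 390787267/41084 ≈ 9511.9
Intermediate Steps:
a = -37343/2 (a = (½)*(-37343) = -37343/2 ≈ -18672.)
9511 + a/w = 9511 - 37343/2/(-20542) = 9511 - 37343/2*(-1/20542) = 9511 + 37343/41084 = 390787267/41084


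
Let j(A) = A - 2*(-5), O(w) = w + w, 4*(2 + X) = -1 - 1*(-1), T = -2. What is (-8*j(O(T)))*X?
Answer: 96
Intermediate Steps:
X = -2 (X = -2 + (-1 - 1*(-1))/4 = -2 + (-1 + 1)/4 = -2 + (1/4)*0 = -2 + 0 = -2)
O(w) = 2*w
j(A) = 10 + A (j(A) = A + 10 = 10 + A)
(-8*j(O(T)))*X = -8*(10 + 2*(-2))*(-2) = -8*(10 - 4)*(-2) = -8*6*(-2) = -48*(-2) = 96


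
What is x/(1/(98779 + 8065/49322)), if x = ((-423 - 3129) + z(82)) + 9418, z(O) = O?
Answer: 14489286075522/24661 ≈ 5.8754e+8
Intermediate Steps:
x = 5948 (x = ((-423 - 3129) + 82) + 9418 = (-3552 + 82) + 9418 = -3470 + 9418 = 5948)
x/(1/(98779 + 8065/49322)) = 5948/(1/(98779 + 8065/49322)) = 5948/(1/(4871985903/49322)) = 5948/(49322/4871985903) = 5948*(4871985903/49322) = 14489286075522/24661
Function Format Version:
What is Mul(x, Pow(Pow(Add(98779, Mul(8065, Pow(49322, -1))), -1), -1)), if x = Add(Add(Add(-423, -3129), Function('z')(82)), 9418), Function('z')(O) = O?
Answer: Rational(14489286075522, 24661) ≈ 5.8754e+8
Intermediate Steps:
x = 5948 (x = Add(Add(Add(-423, -3129), 82), 9418) = Add(Add(-3552, 82), 9418) = Add(-3470, 9418) = 5948)
Mul(x, Pow(Pow(Add(98779, Mul(8065, Pow(49322, -1))), -1), -1)) = Mul(5948, Pow(Pow(Add(98779, Mul(8065, Pow(49322, -1))), -1), -1)) = Mul(5948, Pow(Pow(Add(98779, Mul(8065, Rational(1, 49322))), -1), -1)) = Mul(5948, Pow(Pow(Add(98779, Rational(8065, 49322)), -1), -1)) = Mul(5948, Pow(Pow(Rational(4871985903, 49322), -1), -1)) = Mul(5948, Pow(Rational(49322, 4871985903), -1)) = Mul(5948, Rational(4871985903, 49322)) = Rational(14489286075522, 24661)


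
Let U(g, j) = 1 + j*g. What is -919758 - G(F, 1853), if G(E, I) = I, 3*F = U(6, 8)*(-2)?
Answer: -921611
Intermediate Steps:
U(g, j) = 1 + g*j
F = -98/3 (F = ((1 + 6*8)*(-2))/3 = ((1 + 48)*(-2))/3 = (49*(-2))/3 = (1/3)*(-98) = -98/3 ≈ -32.667)
-919758 - G(F, 1853) = -919758 - 1*1853 = -919758 - 1853 = -921611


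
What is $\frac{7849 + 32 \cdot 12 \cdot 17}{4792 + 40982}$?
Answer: $\frac{14377}{45774} \approx 0.31409$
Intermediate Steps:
$\frac{7849 + 32 \cdot 12 \cdot 17}{4792 + 40982} = \frac{7849 + 384 \cdot 17}{45774} = \left(7849 + 6528\right) \frac{1}{45774} = 14377 \cdot \frac{1}{45774} = \frac{14377}{45774}$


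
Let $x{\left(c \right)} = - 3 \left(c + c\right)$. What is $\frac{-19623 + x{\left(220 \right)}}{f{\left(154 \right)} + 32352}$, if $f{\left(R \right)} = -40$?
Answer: $- \frac{20943}{32312} \approx -0.64815$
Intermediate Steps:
$x{\left(c \right)} = - 6 c$ ($x{\left(c \right)} = - 3 \cdot 2 c = - 6 c$)
$\frac{-19623 + x{\left(220 \right)}}{f{\left(154 \right)} + 32352} = \frac{-19623 - 1320}{-40 + 32352} = \frac{-19623 - 1320}{32312} = \left(-20943\right) \frac{1}{32312} = - \frac{20943}{32312}$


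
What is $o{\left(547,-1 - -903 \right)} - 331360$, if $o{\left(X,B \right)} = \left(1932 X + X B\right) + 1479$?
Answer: $1220317$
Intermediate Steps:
$o{\left(X,B \right)} = 1479 + 1932 X + B X$ ($o{\left(X,B \right)} = \left(1932 X + B X\right) + 1479 = 1479 + 1932 X + B X$)
$o{\left(547,-1 - -903 \right)} - 331360 = \left(1479 + 1932 \cdot 547 + \left(-1 - -903\right) 547\right) - 331360 = \left(1479 + 1056804 + \left(-1 + 903\right) 547\right) - 331360 = \left(1479 + 1056804 + 902 \cdot 547\right) - 331360 = \left(1479 + 1056804 + 493394\right) - 331360 = 1551677 - 331360 = 1220317$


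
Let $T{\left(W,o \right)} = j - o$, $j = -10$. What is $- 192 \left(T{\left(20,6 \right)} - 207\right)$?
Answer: $42816$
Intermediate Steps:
$T{\left(W,o \right)} = -10 - o$
$- 192 \left(T{\left(20,6 \right)} - 207\right) = - 192 \left(\left(-10 - 6\right) - 207\right) = - 192 \left(-16 - 207\right) = \left(-192\right) \left(-223\right) = 42816$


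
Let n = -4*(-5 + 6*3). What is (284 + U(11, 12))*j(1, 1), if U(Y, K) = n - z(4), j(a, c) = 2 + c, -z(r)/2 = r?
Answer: 720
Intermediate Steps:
z(r) = -2*r
n = -52 (n = -4*(-5 + 18) = -4*13 = -52)
U(Y, K) = -44 (U(Y, K) = -52 - (-2)*4 = -52 - 1*(-8) = -52 + 8 = -44)
(284 + U(11, 12))*j(1, 1) = (284 - 44)*(2 + 1) = 240*3 = 720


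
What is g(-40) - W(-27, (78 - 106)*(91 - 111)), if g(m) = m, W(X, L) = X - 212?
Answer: 199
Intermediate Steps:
W(X, L) = -212 + X
g(-40) - W(-27, (78 - 106)*(91 - 111)) = -40 - (-212 - 27) = -40 - 1*(-239) = -40 + 239 = 199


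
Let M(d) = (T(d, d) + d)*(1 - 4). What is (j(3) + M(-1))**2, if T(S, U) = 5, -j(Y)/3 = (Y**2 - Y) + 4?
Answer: 1764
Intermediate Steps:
j(Y) = -12 - 3*Y**2 + 3*Y (j(Y) = -3*((Y**2 - Y) + 4) = -3*(4 + Y**2 - Y) = -12 - 3*Y**2 + 3*Y)
M(d) = -15 - 3*d (M(d) = (5 + d)*(1 - 4) = (5 + d)*(-3) = -15 - 3*d)
(j(3) + M(-1))**2 = ((-12 - 3*3**2 + 3*3) + (-15 - 3*(-1)))**2 = ((-12 - 3*9 + 9) + (-15 + 3))**2 = ((-12 - 27 + 9) - 12)**2 = (-30 - 12)**2 = (-42)**2 = 1764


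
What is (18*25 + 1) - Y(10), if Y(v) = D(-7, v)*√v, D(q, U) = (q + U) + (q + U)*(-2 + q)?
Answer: 451 + 24*√10 ≈ 526.89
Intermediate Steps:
D(q, U) = U + q + (-2 + q)*(U + q) (D(q, U) = (U + q) + (U + q)*(-2 + q) = (U + q) + (-2 + q)*(U + q) = U + q + (-2 + q)*(U + q))
Y(v) = √v*(56 - 8*v) (Y(v) = ((-7)² - v - 1*(-7) + v*(-7))*√v = (49 - v + 7 - 7*v)*√v = (56 - 8*v)*√v = √v*(56 - 8*v))
(18*25 + 1) - Y(10) = (18*25 + 1) - 8*√10*(7 - 1*10) = (450 + 1) - 8*√10*(7 - 10) = 451 - 8*√10*(-3) = 451 - (-24)*√10 = 451 + 24*√10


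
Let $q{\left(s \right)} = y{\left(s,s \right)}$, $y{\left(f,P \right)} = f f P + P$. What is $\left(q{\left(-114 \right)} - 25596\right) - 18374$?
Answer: $-1525628$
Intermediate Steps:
$y{\left(f,P \right)} = P + P f^{2}$ ($y{\left(f,P \right)} = f^{2} P + P = P f^{2} + P = P + P f^{2}$)
$q{\left(s \right)} = s \left(1 + s^{2}\right)$
$\left(q{\left(-114 \right)} - 25596\right) - 18374 = \left(\left(-114 + \left(-114\right)^{3}\right) - 25596\right) - 18374 = \left(\left(-114 - 1481544\right) - 25596\right) - 18374 = \left(-1481658 - 25596\right) - 18374 = -1507254 - 18374 = -1525628$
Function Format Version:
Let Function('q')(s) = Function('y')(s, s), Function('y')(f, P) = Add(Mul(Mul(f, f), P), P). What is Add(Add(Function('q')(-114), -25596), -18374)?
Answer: -1525628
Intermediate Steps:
Function('y')(f, P) = Add(P, Mul(P, Pow(f, 2))) (Function('y')(f, P) = Add(Mul(Pow(f, 2), P), P) = Add(Mul(P, Pow(f, 2)), P) = Add(P, Mul(P, Pow(f, 2))))
Function('q')(s) = Mul(s, Add(1, Pow(s, 2)))
Add(Add(Function('q')(-114), -25596), -18374) = Add(Add(Add(-114, Pow(-114, 3)), -25596), -18374) = Add(Add(Add(-114, -1481544), -25596), -18374) = Add(Add(-1481658, -25596), -18374) = Add(-1507254, -18374) = -1525628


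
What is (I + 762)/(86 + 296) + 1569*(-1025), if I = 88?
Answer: -307170550/191 ≈ -1.6082e+6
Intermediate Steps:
(I + 762)/(86 + 296) + 1569*(-1025) = (88 + 762)/(86 + 296) + 1569*(-1025) = 850/382 - 1608225 = 850*(1/382) - 1608225 = 425/191 - 1608225 = -307170550/191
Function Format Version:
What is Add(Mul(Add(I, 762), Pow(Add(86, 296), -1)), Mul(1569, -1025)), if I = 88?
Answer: Rational(-307170550, 191) ≈ -1.6082e+6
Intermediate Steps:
Add(Mul(Add(I, 762), Pow(Add(86, 296), -1)), Mul(1569, -1025)) = Add(Mul(Add(88, 762), Pow(Add(86, 296), -1)), Mul(1569, -1025)) = Add(Mul(850, Pow(382, -1)), -1608225) = Add(Mul(850, Rational(1, 382)), -1608225) = Add(Rational(425, 191), -1608225) = Rational(-307170550, 191)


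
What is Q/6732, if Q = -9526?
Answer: -433/306 ≈ -1.4150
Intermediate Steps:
Q/6732 = -9526/6732 = -9526*1/6732 = -433/306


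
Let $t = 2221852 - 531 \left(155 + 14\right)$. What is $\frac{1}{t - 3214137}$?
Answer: $- \frac{1}{1082024} \approx -9.2419 \cdot 10^{-7}$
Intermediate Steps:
$t = 2132113$ ($t = 2221852 - 89739 = 2132113$)
$\frac{1}{t - 3214137} = \frac{1}{2132113 - 3214137} = \frac{1}{-1082024} = - \frac{1}{1082024}$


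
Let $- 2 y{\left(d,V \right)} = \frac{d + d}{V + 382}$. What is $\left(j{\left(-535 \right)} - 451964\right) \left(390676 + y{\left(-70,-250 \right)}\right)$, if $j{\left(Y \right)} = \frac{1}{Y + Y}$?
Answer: $- \frac{1133590491878921}{6420} \approx -1.7657 \cdot 10^{11}$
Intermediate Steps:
$j{\left(Y \right)} = \frac{1}{2 Y}$
$y{\left(d,V \right)} = - \frac{d}{382 + V}$ ($y{\left(d,V \right)} = - \frac{\left(d + d\right) \frac{1}{V + 382}}{2} = - \frac{2 d \frac{1}{382 + V}}{2} = - \frac{d}{382 + V}$)
$\left(j{\left(-535 \right)} - 451964\right) \left(390676 + y{\left(-70,-250 \right)}\right) = \left(\frac{1}{2 \left(-535\right)} - 451964\right) \left(390676 - - \frac{70}{382 - 250}\right) = \left(\frac{1}{2} \left(- \frac{1}{535}\right) - 451964\right) \left(390676 - - \frac{70}{132}\right) = \left(- \frac{1}{1070} - 451964\right) \left(390676 - \left(-70\right) \frac{1}{132}\right) = - \frac{483601481 \left(390676 + \frac{35}{66}\right)}{1070} = \left(- \frac{483601481}{1070}\right) \frac{25784651}{66} = - \frac{1133590491878921}{6420}$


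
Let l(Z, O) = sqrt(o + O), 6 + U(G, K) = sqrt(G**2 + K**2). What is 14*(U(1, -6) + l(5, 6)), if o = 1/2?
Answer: -84 + 7*sqrt(26) + 14*sqrt(37) ≈ 36.852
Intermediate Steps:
o = 1/2 ≈ 0.50000
U(G, K) = -6 + sqrt(G**2 + K**2)
l(Z, O) = sqrt(1/2 + O)
14*(U(1, -6) + l(5, 6)) = 14*((-6 + sqrt(1**2 + (-6)**2)) + sqrt(2 + 4*6)/2) = 14*((-6 + sqrt(1 + 36)) + sqrt(2 + 24)/2) = 14*((-6 + sqrt(37)) + sqrt(26)/2) = 14*(-6 + sqrt(37) + sqrt(26)/2) = -84 + 7*sqrt(26) + 14*sqrt(37)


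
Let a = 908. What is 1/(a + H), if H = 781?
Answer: 1/1689 ≈ 0.00059207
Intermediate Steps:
1/(a + H) = 1/(908 + 781) = 1/1689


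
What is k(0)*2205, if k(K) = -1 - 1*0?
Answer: -2205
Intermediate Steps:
k(K) = -1 (k(K) = -1 + 0 = -1)
k(0)*2205 = -1*2205 = -2205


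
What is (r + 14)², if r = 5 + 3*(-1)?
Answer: 256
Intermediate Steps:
r = 2 (r = 5 - 3 = 2)
(r + 14)² = (2 + 14)² = 16² = 256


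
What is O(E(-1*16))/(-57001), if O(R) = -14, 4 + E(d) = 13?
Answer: 2/8143 ≈ 0.00024561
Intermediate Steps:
E(d) = 9 (E(d) = -4 + 13 = 9)
O(E(-1*16))/(-57001) = -14/(-57001) = -14*(-1/57001) = 2/8143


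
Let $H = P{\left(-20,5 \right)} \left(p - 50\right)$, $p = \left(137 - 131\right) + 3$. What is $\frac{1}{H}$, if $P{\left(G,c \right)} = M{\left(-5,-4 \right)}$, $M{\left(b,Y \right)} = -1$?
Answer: $\frac{1}{41} \approx 0.02439$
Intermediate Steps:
$p = 9$ ($p = 6 + 3 = 9$)
$P{\left(G,c \right)} = -1$
$H = 41$ ($H = - (9 - 50) = \left(-1\right) \left(-41\right) = 41$)
$\frac{1}{H} = \frac{1}{41}$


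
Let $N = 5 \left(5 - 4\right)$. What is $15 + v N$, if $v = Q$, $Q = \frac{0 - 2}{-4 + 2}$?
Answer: $20$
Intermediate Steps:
$N = 5$ ($N = 5 \cdot 1 = 5$)
$Q = 1$ ($Q = - \frac{2}{-2} = \left(-2\right) \left(- \frac{1}{2}\right) = 1$)
$v = 1$
$15 + v N = 15 + 1 \cdot 5 = 15 + 5 = 20$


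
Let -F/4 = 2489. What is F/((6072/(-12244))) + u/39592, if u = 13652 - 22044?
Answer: 75410373251/3756291 ≈ 20076.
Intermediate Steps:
u = -8392
F = -9956 (F = -4*2489 = -9956)
F/((6072/(-12244))) + u/39592 = -9956/(6072/(-12244)) - 8392/39592 = -9956/(6072*(-1/12244)) - 8392*1/39592 = -9956/(-1518/3061) - 1049/4949 = -9956*(-3061/1518) - 1049/4949 = 15237658/759 - 1049/4949 = 75410373251/3756291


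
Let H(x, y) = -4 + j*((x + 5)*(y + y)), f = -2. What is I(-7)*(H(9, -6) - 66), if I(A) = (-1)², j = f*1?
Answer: 266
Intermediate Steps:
j = -2 (j = -2*1 = -2)
H(x, y) = -4 - 4*y*(5 + x) (H(x, y) = -4 - 2*(x + 5)*(y + y) = -4 - 2*(5 + x)*2*y = -4 - 4*y*(5 + x))
I(A) = 1
I(-7)*(H(9, -6) - 66) = 1*((-4 - 20*(-6) - 4*9*(-6)) - 66) = 1*((-4 + 120 + 216) - 66) = 1*(332 - 66) = 1*266 = 266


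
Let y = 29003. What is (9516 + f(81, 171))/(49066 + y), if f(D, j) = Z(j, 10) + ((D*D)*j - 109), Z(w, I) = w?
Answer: 1131509/78069 ≈ 14.494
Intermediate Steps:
f(D, j) = -109 + j + j*D² (f(D, j) = j + ((D*D)*j - 109) = j + (D²*j - 109) = j + (j*D² - 109) = j + (-109 + j*D²) = -109 + j + j*D²)
(9516 + f(81, 171))/(49066 + y) = (9516 + (-109 + 171 + 171*81²))/(49066 + 29003) = (9516 + (-109 + 171 + 171*6561))/78069 = (9516 + (-109 + 171 + 1121931))*(1/78069) = (9516 + 1121993)*(1/78069) = 1131509*(1/78069) = 1131509/78069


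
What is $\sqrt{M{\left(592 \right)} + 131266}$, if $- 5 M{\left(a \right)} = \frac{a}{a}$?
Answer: $\frac{\sqrt{3281645}}{5} \approx 362.31$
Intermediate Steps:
$M{\left(a \right)} = - \frac{1}{5}$ ($M{\left(a \right)} = - \frac{a \frac{1}{a}}{5} = \left(- \frac{1}{5}\right) 1 = - \frac{1}{5}$)
$\sqrt{M{\left(592 \right)} + 131266} = \sqrt{- \frac{1}{5} + 131266} = \sqrt{\frac{656329}{5}} = \frac{\sqrt{3281645}}{5}$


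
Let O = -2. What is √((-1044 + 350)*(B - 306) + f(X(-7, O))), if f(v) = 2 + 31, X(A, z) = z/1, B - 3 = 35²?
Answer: I*√639835 ≈ 799.9*I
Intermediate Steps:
B = 1228 (B = 3 + 35² = 3 + 1225 = 1228)
X(A, z) = z (X(A, z) = z*1 = z)
f(v) = 33
√((-1044 + 350)*(B - 306) + f(X(-7, O))) = √((-1044 + 350)*(1228 - 306) + 33) = √(-694*922 + 33) = √(-639868 + 33) = √(-639835) = I*√639835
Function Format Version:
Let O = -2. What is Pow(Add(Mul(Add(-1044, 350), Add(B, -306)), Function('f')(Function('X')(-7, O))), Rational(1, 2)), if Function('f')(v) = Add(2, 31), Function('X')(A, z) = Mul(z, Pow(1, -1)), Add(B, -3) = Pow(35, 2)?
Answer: Mul(I, Pow(639835, Rational(1, 2))) ≈ Mul(799.90, I)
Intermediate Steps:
B = 1228 (B = Add(3, Pow(35, 2)) = Add(3, 1225) = 1228)
Function('X')(A, z) = z (Function('X')(A, z) = Mul(z, 1) = z)
Function('f')(v) = 33
Pow(Add(Mul(Add(-1044, 350), Add(B, -306)), Function('f')(Function('X')(-7, O))), Rational(1, 2)) = Pow(Add(Mul(Add(-1044, 350), Add(1228, -306)), 33), Rational(1, 2)) = Pow(Add(Mul(-694, 922), 33), Rational(1, 2)) = Pow(Add(-639868, 33), Rational(1, 2)) = Pow(-639835, Rational(1, 2)) = Mul(I, Pow(639835, Rational(1, 2)))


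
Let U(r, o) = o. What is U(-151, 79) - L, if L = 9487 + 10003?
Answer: -19411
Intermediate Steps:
L = 19490
U(-151, 79) - L = 79 - 1*19490 = 79 - 19490 = -19411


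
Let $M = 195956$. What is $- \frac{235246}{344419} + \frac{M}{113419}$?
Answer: $\frac{40809603490}{39063658561} \approx 1.0447$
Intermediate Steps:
$- \frac{235246}{344419} + \frac{M}{113419} = - \frac{235246}{344419} + \frac{195956}{113419} = \frac{40809603490}{39063658561}$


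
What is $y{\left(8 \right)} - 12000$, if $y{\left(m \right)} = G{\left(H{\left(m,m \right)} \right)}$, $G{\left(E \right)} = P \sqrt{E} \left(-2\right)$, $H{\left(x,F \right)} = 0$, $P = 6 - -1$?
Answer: $-12000$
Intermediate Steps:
$P = 7$ ($P = 6 + 1 = 7$)
$G{\left(E \right)} = - 14 \sqrt{E}$ ($G{\left(E \right)} = 7 \sqrt{E} \left(-2\right) = - 14 \sqrt{E}$)
$y{\left(m \right)} = 0$ ($y{\left(m \right)} = - 14 \sqrt{0} = \left(-14\right) 0 = 0$)
$y{\left(8 \right)} - 12000 = 0 - 12000 = -12000$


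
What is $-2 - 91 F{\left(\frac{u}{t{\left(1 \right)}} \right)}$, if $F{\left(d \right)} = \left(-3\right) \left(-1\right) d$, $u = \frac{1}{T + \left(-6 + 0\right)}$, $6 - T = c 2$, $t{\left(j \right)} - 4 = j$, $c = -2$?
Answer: $- \frac{313}{20} \approx -15.65$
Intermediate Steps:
$t{\left(j \right)} = 4 + j$
$T = 10$ ($T = 6 - \left(-2\right) 2 = 6 - -4 = 6 + 4 = 10$)
$u = \frac{1}{4}$ ($u = \frac{1}{10 + \left(-6 + 0\right)} = \frac{1}{10 - 6} = \frac{1}{4} \approx 0.25$)
$F{\left(d \right)} = 3 d$
$-2 - 91 F{\left(\frac{u}{t{\left(1 \right)}} \right)} = -2 - 91 \cdot 3 \frac{1}{4 \left(4 + 1\right)} = -2 - 91 \cdot 3 \frac{1}{4 \cdot 5} = -2 - 91 \cdot 3 \cdot \frac{1}{4} \cdot \frac{1}{5} = -2 - 91 \cdot 3 \cdot \frac{1}{20} = -2 - \frac{273}{20} = - \frac{313}{20}$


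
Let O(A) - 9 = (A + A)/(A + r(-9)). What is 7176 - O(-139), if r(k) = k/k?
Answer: 494384/69 ≈ 7165.0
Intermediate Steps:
r(k) = 1
O(A) = 9 + 2*A/(1 + A) (O(A) = 9 + (A + A)/(A + 1) = 9 + (2*A)/(1 + A) = 9 + 2*A/(1 + A))
7176 - O(-139) = 7176 - (9 + 11*(-139))/(1 - 139) = 7176 - (9 - 1529)/(-138) = 7176 - (-1)*(-1520)/138 = 7176 - 1*760/69 = 7176 - 760/69 = 494384/69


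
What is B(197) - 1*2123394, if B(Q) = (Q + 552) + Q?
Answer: -2122448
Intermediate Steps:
B(Q) = 552 + 2*Q (B(Q) = (552 + Q) + Q = 552 + 2*Q)
B(197) - 1*2123394 = (552 + 2*197) - 1*2123394 = (552 + 394) - 2123394 = 946 - 2123394 = -2122448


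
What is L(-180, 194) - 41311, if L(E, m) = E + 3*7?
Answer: -41470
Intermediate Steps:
L(E, m) = 21 + E (L(E, m) = E + 21 = 21 + E)
L(-180, 194) - 41311 = (21 - 180) - 41311 = -159 - 41311 = -41470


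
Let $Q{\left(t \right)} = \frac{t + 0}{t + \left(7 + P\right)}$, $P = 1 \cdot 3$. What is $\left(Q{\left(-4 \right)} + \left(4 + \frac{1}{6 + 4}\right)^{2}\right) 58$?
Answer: $\frac{140447}{150} \approx 936.31$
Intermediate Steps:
$P = 3$
$Q{\left(t \right)} = \frac{t}{10 + t}$ ($Q{\left(t \right)} = \frac{t + 0}{t + \left(7 + 3\right)} = \frac{t}{t + 10} = \frac{t}{10 + t}$)
$\left(Q{\left(-4 \right)} + \left(4 + \frac{1}{6 + 4}\right)^{2}\right) 58 = \left(- \frac{4}{10 - 4} + \left(4 + \frac{1}{6 + 4}\right)^{2}\right) 58 = \left(- \frac{4}{6} + \left(4 + \frac{1}{10}\right)^{2}\right) 58 = \left(\left(-4\right) \frac{1}{6} + \left(4 + \frac{1}{10}\right)^{2}\right) 58 = \left(- \frac{2}{3} + \left(\frac{41}{10}\right)^{2}\right) 58 = \left(- \frac{2}{3} + \frac{1681}{100}\right) 58 = \frac{4843}{300} \cdot 58 = \frac{140447}{150}$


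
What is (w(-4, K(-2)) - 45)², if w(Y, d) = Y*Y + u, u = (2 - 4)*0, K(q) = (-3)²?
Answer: 841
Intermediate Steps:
K(q) = 9
u = 0 (u = -2*0 = 0)
w(Y, d) = Y² (w(Y, d) = Y*Y + 0 = Y² + 0 = Y²)
(w(-4, K(-2)) - 45)² = ((-4)² - 45)² = (16 - 45)² = (-29)² = 841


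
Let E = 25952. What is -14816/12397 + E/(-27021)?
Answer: -722070080/334979337 ≈ -2.1556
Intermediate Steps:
-14816/12397 + E/(-27021) = -14816/12397 + 25952/(-27021) = -14816*1/12397 + 25952*(-1/27021) = -14816/12397 - 25952/27021 = -722070080/334979337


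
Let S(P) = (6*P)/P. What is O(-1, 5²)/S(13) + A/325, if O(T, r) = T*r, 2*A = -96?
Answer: -8413/1950 ≈ -4.3144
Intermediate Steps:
A = -48 (A = (½)*(-96) = -48)
S(P) = 6
O(-1, 5²)/S(13) + A/325 = -1*5²/6 - 48/325 = -1*25*(⅙) - 48*1/325 = -25*⅙ - 48/325 = -25/6 - 48/325 = -8413/1950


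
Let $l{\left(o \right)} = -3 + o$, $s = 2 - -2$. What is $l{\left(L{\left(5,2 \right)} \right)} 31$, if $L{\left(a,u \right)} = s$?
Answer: $31$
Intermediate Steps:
$s = 4$ ($s = 2 + 2 = 4$)
$L{\left(a,u \right)} = 4$
$l{\left(L{\left(5,2 \right)} \right)} 31 = \left(-3 + 4\right) 31 = 1 \cdot 31 = 31$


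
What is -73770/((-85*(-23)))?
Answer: -14754/391 ≈ -37.734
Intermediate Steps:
-73770/((-85*(-23))) = -73770/((-1*(-1955))) = -73770/1955 = -73770*1/1955 = -14754/391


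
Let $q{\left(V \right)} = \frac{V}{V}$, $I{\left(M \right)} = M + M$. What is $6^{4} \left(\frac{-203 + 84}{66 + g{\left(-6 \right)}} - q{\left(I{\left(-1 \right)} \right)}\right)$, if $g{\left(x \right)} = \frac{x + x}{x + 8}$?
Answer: $- \frac{19332}{5} \approx -3866.4$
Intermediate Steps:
$I{\left(M \right)} = 2 M$
$q{\left(V \right)} = 1$
$g{\left(x \right)} = \frac{2 x}{8 + x}$
$6^{4} \left(\frac{-203 + 84}{66 + g{\left(-6 \right)}} - q{\left(I{\left(-1 \right)} \right)}\right) = 6^{4} \left(\frac{-203 + 84}{66 + 2 \left(-6\right) \frac{1}{8 - 6}} - 1\right) = 1296 \left(- \frac{119}{66 + 2 \left(-6\right) \frac{1}{2}} - 1\right) = 1296 \left(- \frac{119}{66 - 6} - 1\right) = 1296 \left(- \frac{119}{60} - 1\right) = 1296 \left(- \frac{179}{60}\right) = - \frac{19332}{5}$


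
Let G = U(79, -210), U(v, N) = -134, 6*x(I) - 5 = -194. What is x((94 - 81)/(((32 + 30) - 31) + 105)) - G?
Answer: 205/2 ≈ 102.50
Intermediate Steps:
x(I) = -63/2 (x(I) = 5/6 + (1/6)*(-194) = 5/6 - 97/3 = -63/2)
G = -134
x((94 - 81)/(((32 + 30) - 31) + 105)) - G = -63/2 - 1*(-134) = -63/2 + 134 = 205/2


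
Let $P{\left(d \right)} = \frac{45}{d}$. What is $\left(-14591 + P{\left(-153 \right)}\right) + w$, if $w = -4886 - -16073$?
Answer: $- \frac{57873}{17} \approx -3404.3$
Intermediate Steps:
$w = 11187$ ($w = -4886 + 16073 = 11187$)
$\left(-14591 + P{\left(-153 \right)}\right) + w = \left(-14591 + \frac{45}{-153}\right) + 11187 = \left(-14591 + 45 \left(- \frac{1}{153}\right)\right) + 11187 = \left(-14591 - \frac{5}{17}\right) + 11187 = - \frac{248052}{17} + 11187 = - \frac{57873}{17}$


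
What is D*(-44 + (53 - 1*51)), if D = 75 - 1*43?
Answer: -1344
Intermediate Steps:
D = 32 (D = 75 - 43 = 32)
D*(-44 + (53 - 1*51)) = 32*(-44 + (53 - 1*51)) = 32*(-44 + (53 - 51)) = 32*(-44 + 2) = 32*(-42) = -1344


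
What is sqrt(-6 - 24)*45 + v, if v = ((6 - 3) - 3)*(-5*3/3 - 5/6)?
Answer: 45*I*sqrt(30) ≈ 246.48*I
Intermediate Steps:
v = 0 (v = (3 - 3)*(-15*1/3 - 5*1/6) = 0*(-5 - 5/6) = 0*(-35/6) = 0)
sqrt(-6 - 24)*45 + v = sqrt(-6 - 24)*45 + 0 = sqrt(-30)*45 + 0 = (I*sqrt(30))*45 + 0 = 45*I*sqrt(30) + 0 = 45*I*sqrt(30)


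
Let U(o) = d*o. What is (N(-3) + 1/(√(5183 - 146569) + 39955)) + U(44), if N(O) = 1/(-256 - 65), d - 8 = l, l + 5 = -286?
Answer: (-3997093*√141386 + 159703850494*I)/(321*(√141386 - 39955*I)) ≈ -12452.0 - 2.3842e-7*I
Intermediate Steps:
l = -291 (l = -5 - 286 = -291)
d = -283 (d = 8 - 291 = -283)
U(o) = -283*o
N(O) = -1/321 (N(O) = 1/(-321) = -1/321)
(N(-3) + 1/(√(5183 - 146569) + 39955)) + U(44) = (-1/321 + 1/(√(5183 - 146569) + 39955)) - 283*44 = (-1/321 + 1/(√(-141386) + 39955)) - 12452 = (-1/321 + 1/(I*√141386 + 39955)) - 12452 = (-1/321 + 1/(39955 + I*√141386)) - 12452 = -3997093/321 + 1/(39955 + I*√141386)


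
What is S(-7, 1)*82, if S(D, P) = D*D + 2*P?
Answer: 4182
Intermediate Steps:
S(D, P) = D**2 + 2*P
S(-7, 1)*82 = ((-7)**2 + 2*1)*82 = (49 + 2)*82 = 51*82 = 4182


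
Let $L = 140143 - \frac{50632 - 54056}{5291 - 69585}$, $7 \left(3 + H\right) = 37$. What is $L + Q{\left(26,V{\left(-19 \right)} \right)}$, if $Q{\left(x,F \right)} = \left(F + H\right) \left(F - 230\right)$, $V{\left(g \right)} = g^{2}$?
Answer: $\frac{42245453714}{225029} \approx 1.8773 \cdot 10^{5}$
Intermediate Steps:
$H = \frac{16}{7}$ ($H = -3 + \frac{1}{7} \cdot 37 = -3 + \frac{37}{7} = \frac{16}{7} \approx 2.2857$)
$Q{\left(x,F \right)} = \left(-230 + F\right) \left(\frac{16}{7} + F\right)$ ($Q{\left(x,F \right)} = \left(F + \frac{16}{7}\right) \left(F - 230\right) = \left(\frac{16}{7} + F\right) \left(-230 + F\right) = \left(-230 + F\right) \left(\frac{16}{7} + F\right)$)
$L = \frac{4505175309}{32147}$ ($L = 140143 - - \frac{3424}{-64294} = 140143 - \left(-3424\right) \left(- \frac{1}{64294}\right) = 140143 - \frac{1712}{32147} = \frac{4505175309}{32147} \approx 1.4014 \cdot 10^{5}$)
$L + Q{\left(26,V{\left(-19 \right)} \right)} = \frac{4505175309}{32147} - \left(\frac{3680}{7} - 130321 + \frac{575434}{7}\right) = \frac{4505175309}{32147} - \left(\frac{579114}{7} - 130321\right) = \frac{4505175309}{32147} - - \frac{333133}{7} = \frac{4505175309}{32147} + \frac{333133}{7} = \frac{42245453714}{225029}$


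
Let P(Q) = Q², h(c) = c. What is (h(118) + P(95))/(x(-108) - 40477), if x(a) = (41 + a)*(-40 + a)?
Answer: -9143/30561 ≈ -0.29917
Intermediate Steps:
x(a) = (-40 + a)*(41 + a)
(h(118) + P(95))/(x(-108) - 40477) = (118 + 95²)/((-1640 - 108 + (-108)²) - 40477) = (118 + 9025)/((-1640 - 108 + 11664) - 40477) = 9143/(9916 - 40477) = 9143/(-30561) = 9143*(-1/30561) = -9143/30561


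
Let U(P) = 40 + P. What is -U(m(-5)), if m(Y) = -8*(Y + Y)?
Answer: -120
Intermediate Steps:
m(Y) = -16*Y
-U(m(-5)) = -(40 - 16*(-5)) = -(40 + 80) = -1*120 = -120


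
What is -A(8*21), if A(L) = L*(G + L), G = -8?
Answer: -26880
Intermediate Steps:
A(L) = L*(-8 + L)
-A(8*21) = -8*21*(-8 + 8*21) = -168*(-8 + 168) = -168*160 = -1*26880 = -26880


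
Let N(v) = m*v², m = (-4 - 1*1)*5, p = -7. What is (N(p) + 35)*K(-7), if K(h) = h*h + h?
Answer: -49980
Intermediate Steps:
m = -25 (m = (-4 - 1)*5 = -5*5 = -25)
N(v) = -25*v²
K(h) = h + h² (K(h) = h² + h = h + h²)
(N(p) + 35)*K(-7) = (-25*(-7)² + 35)*(-7*(1 - 7)) = (-25*49 + 35)*(-7*(-6)) = (-1225 + 35)*42 = -1190*42 = -49980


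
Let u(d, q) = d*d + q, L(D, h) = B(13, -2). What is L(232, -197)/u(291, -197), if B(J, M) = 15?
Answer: 15/84484 ≈ 0.00017755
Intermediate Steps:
L(D, h) = 15
u(d, q) = q + d² (u(d, q) = d² + q = q + d²)
L(232, -197)/u(291, -197) = 15/(-197 + 291²) = 15/(-197 + 84681) = 15/84484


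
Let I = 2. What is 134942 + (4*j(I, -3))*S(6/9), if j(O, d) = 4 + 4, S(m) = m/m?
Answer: 134974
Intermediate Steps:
S(m) = 1
j(O, d) = 8
134942 + (4*j(I, -3))*S(6/9) = 134942 + (4*8)*1 = 134942 + 32*1 = 134942 + 32 = 134974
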